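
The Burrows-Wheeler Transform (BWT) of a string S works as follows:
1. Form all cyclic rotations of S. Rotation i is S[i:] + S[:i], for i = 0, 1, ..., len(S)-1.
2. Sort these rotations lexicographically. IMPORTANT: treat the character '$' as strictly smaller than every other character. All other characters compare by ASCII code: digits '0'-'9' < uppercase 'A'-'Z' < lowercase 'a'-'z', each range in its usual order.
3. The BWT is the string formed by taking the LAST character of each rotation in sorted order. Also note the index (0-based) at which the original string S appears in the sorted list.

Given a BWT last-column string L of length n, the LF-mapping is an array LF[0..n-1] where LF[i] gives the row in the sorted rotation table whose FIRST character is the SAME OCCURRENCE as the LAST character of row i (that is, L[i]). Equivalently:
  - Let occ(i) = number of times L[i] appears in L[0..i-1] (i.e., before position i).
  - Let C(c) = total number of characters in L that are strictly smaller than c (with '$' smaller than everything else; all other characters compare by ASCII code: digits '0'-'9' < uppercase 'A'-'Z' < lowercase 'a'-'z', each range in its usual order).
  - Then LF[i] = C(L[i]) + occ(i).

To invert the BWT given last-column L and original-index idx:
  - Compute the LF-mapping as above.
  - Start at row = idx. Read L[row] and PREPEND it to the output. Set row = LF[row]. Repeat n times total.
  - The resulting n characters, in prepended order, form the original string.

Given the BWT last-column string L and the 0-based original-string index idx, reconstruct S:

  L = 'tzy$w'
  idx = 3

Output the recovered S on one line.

Answer: ywzt$

Derivation:
LF mapping: 1 4 3 0 2
Walk LF starting at row 3, prepending L[row]:
  step 1: row=3, L[3]='$', prepend. Next row=LF[3]=0
  step 2: row=0, L[0]='t', prepend. Next row=LF[0]=1
  step 3: row=1, L[1]='z', prepend. Next row=LF[1]=4
  step 4: row=4, L[4]='w', prepend. Next row=LF[4]=2
  step 5: row=2, L[2]='y', prepend. Next row=LF[2]=3
Reversed output: ywzt$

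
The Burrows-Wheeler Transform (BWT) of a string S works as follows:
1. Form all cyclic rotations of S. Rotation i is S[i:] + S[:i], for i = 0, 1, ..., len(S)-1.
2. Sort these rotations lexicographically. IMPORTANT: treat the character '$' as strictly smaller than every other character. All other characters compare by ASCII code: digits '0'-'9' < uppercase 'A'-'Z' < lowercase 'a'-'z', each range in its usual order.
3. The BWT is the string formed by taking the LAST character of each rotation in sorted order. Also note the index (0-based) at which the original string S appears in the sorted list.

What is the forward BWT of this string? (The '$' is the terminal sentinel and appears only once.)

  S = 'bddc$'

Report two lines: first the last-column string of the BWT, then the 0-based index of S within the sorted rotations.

Answer: c$ddb
1

Derivation:
All 5 rotations (rotation i = S[i:]+S[:i]):
  rot[0] = bddc$
  rot[1] = ddc$b
  rot[2] = dc$bd
  rot[3] = c$bdd
  rot[4] = $bddc
Sorted (with $ < everything):
  sorted[0] = $bddc  (last char: 'c')
  sorted[1] = bddc$  (last char: '$')
  sorted[2] = c$bdd  (last char: 'd')
  sorted[3] = dc$bd  (last char: 'd')
  sorted[4] = ddc$b  (last char: 'b')
Last column: c$ddb
Original string S is at sorted index 1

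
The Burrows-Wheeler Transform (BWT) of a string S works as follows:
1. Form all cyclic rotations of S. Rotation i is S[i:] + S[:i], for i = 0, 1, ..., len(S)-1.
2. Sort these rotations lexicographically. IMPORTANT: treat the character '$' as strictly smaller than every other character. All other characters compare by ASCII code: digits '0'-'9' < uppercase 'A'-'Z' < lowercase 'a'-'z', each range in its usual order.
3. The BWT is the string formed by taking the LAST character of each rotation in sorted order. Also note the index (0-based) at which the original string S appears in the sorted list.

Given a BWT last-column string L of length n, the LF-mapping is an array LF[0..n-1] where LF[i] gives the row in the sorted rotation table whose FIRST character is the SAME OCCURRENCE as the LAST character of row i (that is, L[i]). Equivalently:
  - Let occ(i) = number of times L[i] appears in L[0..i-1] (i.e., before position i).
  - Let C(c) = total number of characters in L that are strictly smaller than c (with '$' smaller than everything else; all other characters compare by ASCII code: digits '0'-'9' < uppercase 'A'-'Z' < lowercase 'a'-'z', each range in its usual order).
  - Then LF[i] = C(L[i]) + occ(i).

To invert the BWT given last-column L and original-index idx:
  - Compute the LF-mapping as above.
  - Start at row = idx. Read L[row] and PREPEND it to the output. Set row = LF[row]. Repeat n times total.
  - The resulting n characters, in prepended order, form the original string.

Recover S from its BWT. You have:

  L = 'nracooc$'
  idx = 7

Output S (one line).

Answer: raccoon$

Derivation:
LF mapping: 4 7 1 2 5 6 3 0
Walk LF starting at row 7, prepending L[row]:
  step 1: row=7, L[7]='$', prepend. Next row=LF[7]=0
  step 2: row=0, L[0]='n', prepend. Next row=LF[0]=4
  step 3: row=4, L[4]='o', prepend. Next row=LF[4]=5
  step 4: row=5, L[5]='o', prepend. Next row=LF[5]=6
  step 5: row=6, L[6]='c', prepend. Next row=LF[6]=3
  step 6: row=3, L[3]='c', prepend. Next row=LF[3]=2
  step 7: row=2, L[2]='a', prepend. Next row=LF[2]=1
  step 8: row=1, L[1]='r', prepend. Next row=LF[1]=7
Reversed output: raccoon$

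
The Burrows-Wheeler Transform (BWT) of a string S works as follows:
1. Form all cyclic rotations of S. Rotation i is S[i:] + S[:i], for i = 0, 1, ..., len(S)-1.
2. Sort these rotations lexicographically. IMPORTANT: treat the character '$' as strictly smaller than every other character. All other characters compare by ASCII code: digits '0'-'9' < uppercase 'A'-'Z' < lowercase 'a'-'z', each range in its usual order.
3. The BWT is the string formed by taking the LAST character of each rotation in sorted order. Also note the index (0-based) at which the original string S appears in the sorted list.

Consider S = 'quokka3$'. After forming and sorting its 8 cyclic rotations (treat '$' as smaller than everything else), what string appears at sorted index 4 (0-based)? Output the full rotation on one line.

All 8 rotations (rotation i = S[i:]+S[:i]):
  rot[0] = quokka3$
  rot[1] = uokka3$q
  rot[2] = okka3$qu
  rot[3] = kka3$quo
  rot[4] = ka3$quok
  rot[5] = a3$quokk
  rot[6] = 3$quokka
  rot[7] = $quokka3
Sorted (with $ < everything):
  sorted[0] = $quokka3
  sorted[1] = 3$quokka
  sorted[2] = a3$quokk
  sorted[3] = ka3$quok
  sorted[4] = kka3$quo
  sorted[5] = okka3$qu
  sorted[6] = quokka3$
  sorted[7] = uokka3$q
sorted[4] = kka3$quo

Answer: kka3$quo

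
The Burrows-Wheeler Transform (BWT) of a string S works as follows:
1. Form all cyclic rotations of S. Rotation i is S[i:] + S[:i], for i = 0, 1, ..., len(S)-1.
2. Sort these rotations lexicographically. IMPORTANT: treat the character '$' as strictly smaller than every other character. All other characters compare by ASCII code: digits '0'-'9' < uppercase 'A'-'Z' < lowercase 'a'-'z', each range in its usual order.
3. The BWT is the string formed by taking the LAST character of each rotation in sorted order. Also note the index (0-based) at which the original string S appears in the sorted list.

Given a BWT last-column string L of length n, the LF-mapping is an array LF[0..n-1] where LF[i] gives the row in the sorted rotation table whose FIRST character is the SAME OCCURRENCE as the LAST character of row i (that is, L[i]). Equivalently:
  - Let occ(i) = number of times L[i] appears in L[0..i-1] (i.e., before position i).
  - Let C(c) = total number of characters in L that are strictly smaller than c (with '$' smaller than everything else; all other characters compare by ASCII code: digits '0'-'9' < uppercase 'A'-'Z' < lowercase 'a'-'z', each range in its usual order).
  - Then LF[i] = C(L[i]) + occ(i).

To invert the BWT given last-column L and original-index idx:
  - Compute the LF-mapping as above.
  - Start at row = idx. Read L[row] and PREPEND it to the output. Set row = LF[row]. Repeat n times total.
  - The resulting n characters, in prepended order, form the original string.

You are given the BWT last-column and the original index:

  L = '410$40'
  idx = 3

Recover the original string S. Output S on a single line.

LF mapping: 4 3 1 0 5 2
Walk LF starting at row 3, prepending L[row]:
  step 1: row=3, L[3]='$', prepend. Next row=LF[3]=0
  step 2: row=0, L[0]='4', prepend. Next row=LF[0]=4
  step 3: row=4, L[4]='4', prepend. Next row=LF[4]=5
  step 4: row=5, L[5]='0', prepend. Next row=LF[5]=2
  step 5: row=2, L[2]='0', prepend. Next row=LF[2]=1
  step 6: row=1, L[1]='1', prepend. Next row=LF[1]=3
Reversed output: 10044$

Answer: 10044$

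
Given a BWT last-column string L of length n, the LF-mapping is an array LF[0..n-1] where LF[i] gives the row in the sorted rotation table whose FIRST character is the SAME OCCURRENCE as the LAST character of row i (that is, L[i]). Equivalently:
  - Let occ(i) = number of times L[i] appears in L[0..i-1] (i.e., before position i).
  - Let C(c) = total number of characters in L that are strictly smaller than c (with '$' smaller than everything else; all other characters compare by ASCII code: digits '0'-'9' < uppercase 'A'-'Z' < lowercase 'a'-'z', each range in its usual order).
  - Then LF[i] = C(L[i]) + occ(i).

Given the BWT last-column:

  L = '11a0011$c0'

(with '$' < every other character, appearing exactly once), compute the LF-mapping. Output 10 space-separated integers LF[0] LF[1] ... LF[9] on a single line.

Answer: 4 5 8 1 2 6 7 0 9 3

Derivation:
Char counts: '$':1, '0':3, '1':4, 'a':1, 'c':1
C (first-col start): C('$')=0, C('0')=1, C('1')=4, C('a')=8, C('c')=9
L[0]='1': occ=0, LF[0]=C('1')+0=4+0=4
L[1]='1': occ=1, LF[1]=C('1')+1=4+1=5
L[2]='a': occ=0, LF[2]=C('a')+0=8+0=8
L[3]='0': occ=0, LF[3]=C('0')+0=1+0=1
L[4]='0': occ=1, LF[4]=C('0')+1=1+1=2
L[5]='1': occ=2, LF[5]=C('1')+2=4+2=6
L[6]='1': occ=3, LF[6]=C('1')+3=4+3=7
L[7]='$': occ=0, LF[7]=C('$')+0=0+0=0
L[8]='c': occ=0, LF[8]=C('c')+0=9+0=9
L[9]='0': occ=2, LF[9]=C('0')+2=1+2=3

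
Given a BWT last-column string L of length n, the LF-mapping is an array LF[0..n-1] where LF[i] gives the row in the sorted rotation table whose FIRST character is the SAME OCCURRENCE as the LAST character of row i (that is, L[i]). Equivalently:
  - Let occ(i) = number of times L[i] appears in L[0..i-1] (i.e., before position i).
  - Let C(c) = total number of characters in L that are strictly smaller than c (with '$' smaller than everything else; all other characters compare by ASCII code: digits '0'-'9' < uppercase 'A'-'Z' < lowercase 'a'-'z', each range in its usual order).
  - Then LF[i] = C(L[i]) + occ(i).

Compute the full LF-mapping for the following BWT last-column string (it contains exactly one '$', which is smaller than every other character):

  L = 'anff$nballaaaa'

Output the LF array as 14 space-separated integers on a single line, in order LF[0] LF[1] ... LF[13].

Answer: 1 12 8 9 0 13 7 2 10 11 3 4 5 6

Derivation:
Char counts: '$':1, 'a':6, 'b':1, 'f':2, 'l':2, 'n':2
C (first-col start): C('$')=0, C('a')=1, C('b')=7, C('f')=8, C('l')=10, C('n')=12
L[0]='a': occ=0, LF[0]=C('a')+0=1+0=1
L[1]='n': occ=0, LF[1]=C('n')+0=12+0=12
L[2]='f': occ=0, LF[2]=C('f')+0=8+0=8
L[3]='f': occ=1, LF[3]=C('f')+1=8+1=9
L[4]='$': occ=0, LF[4]=C('$')+0=0+0=0
L[5]='n': occ=1, LF[5]=C('n')+1=12+1=13
L[6]='b': occ=0, LF[6]=C('b')+0=7+0=7
L[7]='a': occ=1, LF[7]=C('a')+1=1+1=2
L[8]='l': occ=0, LF[8]=C('l')+0=10+0=10
L[9]='l': occ=1, LF[9]=C('l')+1=10+1=11
L[10]='a': occ=2, LF[10]=C('a')+2=1+2=3
L[11]='a': occ=3, LF[11]=C('a')+3=1+3=4
L[12]='a': occ=4, LF[12]=C('a')+4=1+4=5
L[13]='a': occ=5, LF[13]=C('a')+5=1+5=6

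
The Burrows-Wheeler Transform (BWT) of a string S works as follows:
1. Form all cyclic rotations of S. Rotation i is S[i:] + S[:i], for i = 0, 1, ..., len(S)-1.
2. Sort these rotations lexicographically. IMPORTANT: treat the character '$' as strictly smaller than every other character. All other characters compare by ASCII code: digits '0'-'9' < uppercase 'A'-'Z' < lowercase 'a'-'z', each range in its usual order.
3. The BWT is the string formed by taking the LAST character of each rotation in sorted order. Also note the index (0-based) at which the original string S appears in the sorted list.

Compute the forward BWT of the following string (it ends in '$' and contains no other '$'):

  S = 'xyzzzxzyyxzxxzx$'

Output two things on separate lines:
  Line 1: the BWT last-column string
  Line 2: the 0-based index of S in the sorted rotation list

All 16 rotations (rotation i = S[i:]+S[:i]):
  rot[0] = xyzzzxzyyxzxxzx$
  rot[1] = yzzzxzyyxzxxzx$x
  rot[2] = zzzxzyyxzxxzx$xy
  rot[3] = zzxzyyxzxxzx$xyz
  rot[4] = zxzyyxzxxzx$xyzz
  rot[5] = xzyyxzxxzx$xyzzz
  rot[6] = zyyxzxxzx$xyzzzx
  rot[7] = yyxzxxzx$xyzzzxz
  rot[8] = yxzxxzx$xyzzzxzy
  rot[9] = xzxxzx$xyzzzxzyy
  rot[10] = zxxzx$xyzzzxzyyx
  rot[11] = xxzx$xyzzzxzyyxz
  rot[12] = xzx$xyzzzxzyyxzx
  rot[13] = zx$xyzzzxzyyxzxx
  rot[14] = x$xyzzzxzyyxzxxz
  rot[15] = $xyzzzxzyyxzxxzx
Sorted (with $ < everything):
  sorted[0] = $xyzzzxzyyxzxxzx  (last char: 'x')
  sorted[1] = x$xyzzzxzyyxzxxz  (last char: 'z')
  sorted[2] = xxzx$xyzzzxzyyxz  (last char: 'z')
  sorted[3] = xyzzzxzyyxzxxzx$  (last char: '$')
  sorted[4] = xzx$xyzzzxzyyxzx  (last char: 'x')
  sorted[5] = xzxxzx$xyzzzxzyy  (last char: 'y')
  sorted[6] = xzyyxzxxzx$xyzzz  (last char: 'z')
  sorted[7] = yxzxxzx$xyzzzxzy  (last char: 'y')
  sorted[8] = yyxzxxzx$xyzzzxz  (last char: 'z')
  sorted[9] = yzzzxzyyxzxxzx$x  (last char: 'x')
  sorted[10] = zx$xyzzzxzyyxzxx  (last char: 'x')
  sorted[11] = zxxzx$xyzzzxzyyx  (last char: 'x')
  sorted[12] = zxzyyxzxxzx$xyzz  (last char: 'z')
  sorted[13] = zyyxzxxzx$xyzzzx  (last char: 'x')
  sorted[14] = zzxzyyxzxxzx$xyz  (last char: 'z')
  sorted[15] = zzzxzyyxzxxzx$xy  (last char: 'y')
Last column: xzz$xyzyzxxxzxzy
Original string S is at sorted index 3

Answer: xzz$xyzyzxxxzxzy
3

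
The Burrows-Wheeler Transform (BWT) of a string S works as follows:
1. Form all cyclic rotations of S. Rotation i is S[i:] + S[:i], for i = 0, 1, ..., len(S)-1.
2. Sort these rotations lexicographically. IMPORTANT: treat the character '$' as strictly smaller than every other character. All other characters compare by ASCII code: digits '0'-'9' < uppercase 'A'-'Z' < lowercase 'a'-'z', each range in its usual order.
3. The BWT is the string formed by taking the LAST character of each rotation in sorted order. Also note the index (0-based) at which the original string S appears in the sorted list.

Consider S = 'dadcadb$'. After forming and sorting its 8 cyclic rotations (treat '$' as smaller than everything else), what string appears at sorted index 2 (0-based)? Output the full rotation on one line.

Answer: adcadb$d

Derivation:
All 8 rotations (rotation i = S[i:]+S[:i]):
  rot[0] = dadcadb$
  rot[1] = adcadb$d
  rot[2] = dcadb$da
  rot[3] = cadb$dad
  rot[4] = adb$dadc
  rot[5] = db$dadca
  rot[6] = b$dadcad
  rot[7] = $dadcadb
Sorted (with $ < everything):
  sorted[0] = $dadcadb
  sorted[1] = adb$dadc
  sorted[2] = adcadb$d
  sorted[3] = b$dadcad
  sorted[4] = cadb$dad
  sorted[5] = dadcadb$
  sorted[6] = db$dadca
  sorted[7] = dcadb$da
sorted[2] = adcadb$d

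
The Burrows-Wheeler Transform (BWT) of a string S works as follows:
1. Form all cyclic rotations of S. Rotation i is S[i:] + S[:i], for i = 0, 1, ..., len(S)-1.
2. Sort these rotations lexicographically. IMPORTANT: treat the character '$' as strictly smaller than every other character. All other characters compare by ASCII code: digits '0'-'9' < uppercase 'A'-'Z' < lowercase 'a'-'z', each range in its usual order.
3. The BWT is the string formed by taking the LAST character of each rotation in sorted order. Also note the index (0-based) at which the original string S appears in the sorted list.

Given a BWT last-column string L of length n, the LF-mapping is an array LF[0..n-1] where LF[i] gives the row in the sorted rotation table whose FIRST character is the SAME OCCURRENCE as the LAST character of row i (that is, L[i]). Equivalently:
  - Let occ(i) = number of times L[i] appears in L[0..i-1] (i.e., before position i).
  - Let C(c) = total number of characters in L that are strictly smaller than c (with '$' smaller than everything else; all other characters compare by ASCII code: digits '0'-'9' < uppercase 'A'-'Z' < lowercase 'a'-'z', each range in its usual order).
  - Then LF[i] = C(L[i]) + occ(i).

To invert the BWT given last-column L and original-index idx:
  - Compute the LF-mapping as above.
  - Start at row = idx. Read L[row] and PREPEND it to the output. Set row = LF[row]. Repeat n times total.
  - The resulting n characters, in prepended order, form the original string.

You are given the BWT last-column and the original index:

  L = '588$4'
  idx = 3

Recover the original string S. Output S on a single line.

LF mapping: 2 3 4 0 1
Walk LF starting at row 3, prepending L[row]:
  step 1: row=3, L[3]='$', prepend. Next row=LF[3]=0
  step 2: row=0, L[0]='5', prepend. Next row=LF[0]=2
  step 3: row=2, L[2]='8', prepend. Next row=LF[2]=4
  step 4: row=4, L[4]='4', prepend. Next row=LF[4]=1
  step 5: row=1, L[1]='8', prepend. Next row=LF[1]=3
Reversed output: 8485$

Answer: 8485$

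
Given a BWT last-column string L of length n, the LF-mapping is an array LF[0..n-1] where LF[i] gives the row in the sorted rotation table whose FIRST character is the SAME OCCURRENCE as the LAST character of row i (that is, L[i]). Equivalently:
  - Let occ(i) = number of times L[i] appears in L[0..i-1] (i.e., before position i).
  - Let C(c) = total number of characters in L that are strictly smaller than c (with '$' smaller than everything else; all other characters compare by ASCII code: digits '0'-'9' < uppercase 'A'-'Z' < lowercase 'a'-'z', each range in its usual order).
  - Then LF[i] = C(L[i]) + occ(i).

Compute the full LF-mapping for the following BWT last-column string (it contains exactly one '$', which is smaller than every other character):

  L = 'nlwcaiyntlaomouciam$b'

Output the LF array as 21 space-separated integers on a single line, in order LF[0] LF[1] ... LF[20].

Answer: 13 9 19 5 1 7 20 14 17 10 2 15 11 16 18 6 8 3 12 0 4

Derivation:
Char counts: '$':1, 'a':3, 'b':1, 'c':2, 'i':2, 'l':2, 'm':2, 'n':2, 'o':2, 't':1, 'u':1, 'w':1, 'y':1
C (first-col start): C('$')=0, C('a')=1, C('b')=4, C('c')=5, C('i')=7, C('l')=9, C('m')=11, C('n')=13, C('o')=15, C('t')=17, C('u')=18, C('w')=19, C('y')=20
L[0]='n': occ=0, LF[0]=C('n')+0=13+0=13
L[1]='l': occ=0, LF[1]=C('l')+0=9+0=9
L[2]='w': occ=0, LF[2]=C('w')+0=19+0=19
L[3]='c': occ=0, LF[3]=C('c')+0=5+0=5
L[4]='a': occ=0, LF[4]=C('a')+0=1+0=1
L[5]='i': occ=0, LF[5]=C('i')+0=7+0=7
L[6]='y': occ=0, LF[6]=C('y')+0=20+0=20
L[7]='n': occ=1, LF[7]=C('n')+1=13+1=14
L[8]='t': occ=0, LF[8]=C('t')+0=17+0=17
L[9]='l': occ=1, LF[9]=C('l')+1=9+1=10
L[10]='a': occ=1, LF[10]=C('a')+1=1+1=2
L[11]='o': occ=0, LF[11]=C('o')+0=15+0=15
L[12]='m': occ=0, LF[12]=C('m')+0=11+0=11
L[13]='o': occ=1, LF[13]=C('o')+1=15+1=16
L[14]='u': occ=0, LF[14]=C('u')+0=18+0=18
L[15]='c': occ=1, LF[15]=C('c')+1=5+1=6
L[16]='i': occ=1, LF[16]=C('i')+1=7+1=8
L[17]='a': occ=2, LF[17]=C('a')+2=1+2=3
L[18]='m': occ=1, LF[18]=C('m')+1=11+1=12
L[19]='$': occ=0, LF[19]=C('$')+0=0+0=0
L[20]='b': occ=0, LF[20]=C('b')+0=4+0=4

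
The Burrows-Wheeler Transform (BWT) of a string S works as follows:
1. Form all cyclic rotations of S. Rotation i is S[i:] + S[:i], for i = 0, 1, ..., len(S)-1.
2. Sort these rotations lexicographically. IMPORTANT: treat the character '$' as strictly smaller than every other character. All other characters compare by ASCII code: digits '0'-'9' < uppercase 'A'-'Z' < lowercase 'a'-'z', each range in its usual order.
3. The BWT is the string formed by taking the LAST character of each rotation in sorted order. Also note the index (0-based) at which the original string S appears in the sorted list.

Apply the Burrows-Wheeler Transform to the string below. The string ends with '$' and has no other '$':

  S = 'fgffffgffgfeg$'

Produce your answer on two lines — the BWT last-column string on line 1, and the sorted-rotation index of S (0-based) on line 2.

All 14 rotations (rotation i = S[i:]+S[:i]):
  rot[0] = fgffffgffgfeg$
  rot[1] = gffffgffgfeg$f
  rot[2] = ffffgffgfeg$fg
  rot[3] = fffgffgfeg$fgf
  rot[4] = ffgffgfeg$fgff
  rot[5] = fgffgfeg$fgfff
  rot[6] = gffgfeg$fgffff
  rot[7] = ffgfeg$fgffffg
  rot[8] = fgfeg$fgffffgf
  rot[9] = gfeg$fgffffgff
  rot[10] = feg$fgffffgffg
  rot[11] = eg$fgffffgffgf
  rot[12] = g$fgffffgffgfe
  rot[13] = $fgffffgffgfeg
Sorted (with $ < everything):
  sorted[0] = $fgffffgffgfeg  (last char: 'g')
  sorted[1] = eg$fgffffgffgf  (last char: 'f')
  sorted[2] = feg$fgffffgffg  (last char: 'g')
  sorted[3] = ffffgffgfeg$fg  (last char: 'g')
  sorted[4] = fffgffgfeg$fgf  (last char: 'f')
  sorted[5] = ffgfeg$fgffffg  (last char: 'g')
  sorted[6] = ffgffgfeg$fgff  (last char: 'f')
  sorted[7] = fgfeg$fgffffgf  (last char: 'f')
  sorted[8] = fgffffgffgfeg$  (last char: '$')
  sorted[9] = fgffgfeg$fgfff  (last char: 'f')
  sorted[10] = g$fgffffgffgfe  (last char: 'e')
  sorted[11] = gfeg$fgffffgff  (last char: 'f')
  sorted[12] = gffffgffgfeg$f  (last char: 'f')
  sorted[13] = gffgfeg$fgffff  (last char: 'f')
Last column: gfggfgff$fefff
Original string S is at sorted index 8

Answer: gfggfgff$fefff
8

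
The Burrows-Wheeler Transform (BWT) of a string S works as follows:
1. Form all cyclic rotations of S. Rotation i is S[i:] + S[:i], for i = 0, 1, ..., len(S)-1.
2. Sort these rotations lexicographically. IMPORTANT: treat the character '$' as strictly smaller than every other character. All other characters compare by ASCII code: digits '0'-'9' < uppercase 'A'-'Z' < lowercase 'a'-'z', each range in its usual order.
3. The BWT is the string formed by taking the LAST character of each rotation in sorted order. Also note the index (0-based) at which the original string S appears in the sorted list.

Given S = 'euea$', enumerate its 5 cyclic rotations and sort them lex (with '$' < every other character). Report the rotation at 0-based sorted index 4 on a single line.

Answer: uea$e

Derivation:
All 5 rotations (rotation i = S[i:]+S[:i]):
  rot[0] = euea$
  rot[1] = uea$e
  rot[2] = ea$eu
  rot[3] = a$eue
  rot[4] = $euea
Sorted (with $ < everything):
  sorted[0] = $euea
  sorted[1] = a$eue
  sorted[2] = ea$eu
  sorted[3] = euea$
  sorted[4] = uea$e
sorted[4] = uea$e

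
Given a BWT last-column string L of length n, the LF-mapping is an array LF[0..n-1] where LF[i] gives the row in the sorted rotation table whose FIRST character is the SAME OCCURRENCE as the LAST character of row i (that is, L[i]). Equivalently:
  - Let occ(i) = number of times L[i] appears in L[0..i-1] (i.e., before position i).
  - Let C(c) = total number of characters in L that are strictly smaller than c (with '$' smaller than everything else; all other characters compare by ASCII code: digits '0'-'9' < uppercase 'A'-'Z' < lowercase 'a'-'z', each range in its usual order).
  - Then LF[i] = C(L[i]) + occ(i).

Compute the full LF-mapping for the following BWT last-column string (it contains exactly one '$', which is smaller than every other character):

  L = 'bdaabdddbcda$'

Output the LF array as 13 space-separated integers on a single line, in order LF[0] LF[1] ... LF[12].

Answer: 4 8 1 2 5 9 10 11 6 7 12 3 0

Derivation:
Char counts: '$':1, 'a':3, 'b':3, 'c':1, 'd':5
C (first-col start): C('$')=0, C('a')=1, C('b')=4, C('c')=7, C('d')=8
L[0]='b': occ=0, LF[0]=C('b')+0=4+0=4
L[1]='d': occ=0, LF[1]=C('d')+0=8+0=8
L[2]='a': occ=0, LF[2]=C('a')+0=1+0=1
L[3]='a': occ=1, LF[3]=C('a')+1=1+1=2
L[4]='b': occ=1, LF[4]=C('b')+1=4+1=5
L[5]='d': occ=1, LF[5]=C('d')+1=8+1=9
L[6]='d': occ=2, LF[6]=C('d')+2=8+2=10
L[7]='d': occ=3, LF[7]=C('d')+3=8+3=11
L[8]='b': occ=2, LF[8]=C('b')+2=4+2=6
L[9]='c': occ=0, LF[9]=C('c')+0=7+0=7
L[10]='d': occ=4, LF[10]=C('d')+4=8+4=12
L[11]='a': occ=2, LF[11]=C('a')+2=1+2=3
L[12]='$': occ=0, LF[12]=C('$')+0=0+0=0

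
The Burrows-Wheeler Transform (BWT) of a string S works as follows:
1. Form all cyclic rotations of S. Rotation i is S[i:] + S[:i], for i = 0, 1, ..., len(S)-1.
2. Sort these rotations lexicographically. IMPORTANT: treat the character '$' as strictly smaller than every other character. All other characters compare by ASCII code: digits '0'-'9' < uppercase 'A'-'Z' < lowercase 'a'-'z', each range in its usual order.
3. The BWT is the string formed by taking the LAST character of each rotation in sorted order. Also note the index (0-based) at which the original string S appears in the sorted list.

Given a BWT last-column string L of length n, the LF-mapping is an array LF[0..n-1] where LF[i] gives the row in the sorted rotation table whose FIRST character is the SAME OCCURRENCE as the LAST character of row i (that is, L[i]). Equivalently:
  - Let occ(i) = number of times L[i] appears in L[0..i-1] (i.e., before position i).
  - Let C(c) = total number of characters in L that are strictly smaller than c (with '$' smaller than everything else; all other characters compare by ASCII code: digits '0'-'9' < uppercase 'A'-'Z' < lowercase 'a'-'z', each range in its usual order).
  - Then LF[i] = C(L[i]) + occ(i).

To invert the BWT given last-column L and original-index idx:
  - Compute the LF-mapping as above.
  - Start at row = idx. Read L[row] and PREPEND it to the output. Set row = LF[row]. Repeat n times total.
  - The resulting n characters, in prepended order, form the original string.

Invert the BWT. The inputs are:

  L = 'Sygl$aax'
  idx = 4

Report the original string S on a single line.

Answer: galaxyS$

Derivation:
LF mapping: 1 7 4 5 0 2 3 6
Walk LF starting at row 4, prepending L[row]:
  step 1: row=4, L[4]='$', prepend. Next row=LF[4]=0
  step 2: row=0, L[0]='S', prepend. Next row=LF[0]=1
  step 3: row=1, L[1]='y', prepend. Next row=LF[1]=7
  step 4: row=7, L[7]='x', prepend. Next row=LF[7]=6
  step 5: row=6, L[6]='a', prepend. Next row=LF[6]=3
  step 6: row=3, L[3]='l', prepend. Next row=LF[3]=5
  step 7: row=5, L[5]='a', prepend. Next row=LF[5]=2
  step 8: row=2, L[2]='g', prepend. Next row=LF[2]=4
Reversed output: galaxyS$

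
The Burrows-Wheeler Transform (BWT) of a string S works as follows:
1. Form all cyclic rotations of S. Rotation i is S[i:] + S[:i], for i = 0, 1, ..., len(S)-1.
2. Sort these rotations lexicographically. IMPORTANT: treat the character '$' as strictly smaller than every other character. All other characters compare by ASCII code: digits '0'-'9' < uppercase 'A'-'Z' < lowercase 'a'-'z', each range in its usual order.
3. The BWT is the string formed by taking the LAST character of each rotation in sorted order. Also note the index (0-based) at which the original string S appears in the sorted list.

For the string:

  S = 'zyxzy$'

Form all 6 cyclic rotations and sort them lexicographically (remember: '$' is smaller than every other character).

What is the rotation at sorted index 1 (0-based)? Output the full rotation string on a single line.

All 6 rotations (rotation i = S[i:]+S[:i]):
  rot[0] = zyxzy$
  rot[1] = yxzy$z
  rot[2] = xzy$zy
  rot[3] = zy$zyx
  rot[4] = y$zyxz
  rot[5] = $zyxzy
Sorted (with $ < everything):
  sorted[0] = $zyxzy
  sorted[1] = xzy$zy
  sorted[2] = y$zyxz
  sorted[3] = yxzy$z
  sorted[4] = zy$zyx
  sorted[5] = zyxzy$
sorted[1] = xzy$zy

Answer: xzy$zy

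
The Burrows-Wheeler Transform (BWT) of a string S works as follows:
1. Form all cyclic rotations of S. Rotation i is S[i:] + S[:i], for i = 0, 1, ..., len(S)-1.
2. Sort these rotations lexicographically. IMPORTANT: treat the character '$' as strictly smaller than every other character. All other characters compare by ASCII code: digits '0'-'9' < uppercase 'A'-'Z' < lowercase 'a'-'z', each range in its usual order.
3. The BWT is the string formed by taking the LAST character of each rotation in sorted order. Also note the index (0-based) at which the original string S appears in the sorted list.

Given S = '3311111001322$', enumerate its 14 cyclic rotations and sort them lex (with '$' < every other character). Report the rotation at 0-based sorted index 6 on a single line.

All 14 rotations (rotation i = S[i:]+S[:i]):
  rot[0] = 3311111001322$
  rot[1] = 311111001322$3
  rot[2] = 11111001322$33
  rot[3] = 1111001322$331
  rot[4] = 111001322$3311
  rot[5] = 11001322$33111
  rot[6] = 1001322$331111
  rot[7] = 001322$3311111
  rot[8] = 01322$33111110
  rot[9] = 1322$331111100
  rot[10] = 322$3311111001
  rot[11] = 22$33111110013
  rot[12] = 2$331111100132
  rot[13] = $3311111001322
Sorted (with $ < everything):
  sorted[0] = $3311111001322
  sorted[1] = 001322$3311111
  sorted[2] = 01322$33111110
  sorted[3] = 1001322$331111
  sorted[4] = 11001322$33111
  sorted[5] = 111001322$3311
  sorted[6] = 1111001322$331
  sorted[7] = 11111001322$33
  sorted[8] = 1322$331111100
  sorted[9] = 2$331111100132
  sorted[10] = 22$33111110013
  sorted[11] = 311111001322$3
  sorted[12] = 322$3311111001
  sorted[13] = 3311111001322$
sorted[6] = 1111001322$331

Answer: 1111001322$331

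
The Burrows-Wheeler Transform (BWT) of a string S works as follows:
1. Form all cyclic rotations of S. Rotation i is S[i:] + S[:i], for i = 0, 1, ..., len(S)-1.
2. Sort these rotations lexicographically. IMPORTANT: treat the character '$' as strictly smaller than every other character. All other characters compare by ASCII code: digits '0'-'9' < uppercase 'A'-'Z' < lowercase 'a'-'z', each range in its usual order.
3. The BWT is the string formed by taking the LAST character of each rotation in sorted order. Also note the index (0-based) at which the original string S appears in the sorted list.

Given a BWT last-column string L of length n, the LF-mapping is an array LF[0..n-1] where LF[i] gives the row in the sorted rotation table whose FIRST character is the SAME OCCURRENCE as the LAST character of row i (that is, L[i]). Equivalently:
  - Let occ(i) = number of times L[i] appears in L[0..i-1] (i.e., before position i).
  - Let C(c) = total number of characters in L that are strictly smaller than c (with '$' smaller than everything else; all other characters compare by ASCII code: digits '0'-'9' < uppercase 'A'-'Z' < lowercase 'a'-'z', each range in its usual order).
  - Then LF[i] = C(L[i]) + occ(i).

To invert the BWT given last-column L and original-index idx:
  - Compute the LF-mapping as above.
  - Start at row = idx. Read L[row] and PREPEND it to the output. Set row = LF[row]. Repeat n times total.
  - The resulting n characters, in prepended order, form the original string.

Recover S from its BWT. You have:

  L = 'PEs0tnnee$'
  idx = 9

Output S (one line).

Answer: tennesE0P$

Derivation:
LF mapping: 3 2 8 1 9 6 7 4 5 0
Walk LF starting at row 9, prepending L[row]:
  step 1: row=9, L[9]='$', prepend. Next row=LF[9]=0
  step 2: row=0, L[0]='P', prepend. Next row=LF[0]=3
  step 3: row=3, L[3]='0', prepend. Next row=LF[3]=1
  step 4: row=1, L[1]='E', prepend. Next row=LF[1]=2
  step 5: row=2, L[2]='s', prepend. Next row=LF[2]=8
  step 6: row=8, L[8]='e', prepend. Next row=LF[8]=5
  step 7: row=5, L[5]='n', prepend. Next row=LF[5]=6
  step 8: row=6, L[6]='n', prepend. Next row=LF[6]=7
  step 9: row=7, L[7]='e', prepend. Next row=LF[7]=4
  step 10: row=4, L[4]='t', prepend. Next row=LF[4]=9
Reversed output: tennesE0P$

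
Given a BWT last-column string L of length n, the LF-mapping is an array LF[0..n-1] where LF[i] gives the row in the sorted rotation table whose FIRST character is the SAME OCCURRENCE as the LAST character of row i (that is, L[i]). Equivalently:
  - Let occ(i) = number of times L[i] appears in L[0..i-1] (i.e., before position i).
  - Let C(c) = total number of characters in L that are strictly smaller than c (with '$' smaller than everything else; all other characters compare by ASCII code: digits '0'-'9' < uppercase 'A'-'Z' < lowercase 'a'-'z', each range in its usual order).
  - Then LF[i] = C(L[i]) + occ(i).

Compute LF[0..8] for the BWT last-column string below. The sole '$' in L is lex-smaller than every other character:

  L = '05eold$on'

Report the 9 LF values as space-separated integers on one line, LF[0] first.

Char counts: '$':1, '0':1, '5':1, 'd':1, 'e':1, 'l':1, 'n':1, 'o':2
C (first-col start): C('$')=0, C('0')=1, C('5')=2, C('d')=3, C('e')=4, C('l')=5, C('n')=6, C('o')=7
L[0]='0': occ=0, LF[0]=C('0')+0=1+0=1
L[1]='5': occ=0, LF[1]=C('5')+0=2+0=2
L[2]='e': occ=0, LF[2]=C('e')+0=4+0=4
L[3]='o': occ=0, LF[3]=C('o')+0=7+0=7
L[4]='l': occ=0, LF[4]=C('l')+0=5+0=5
L[5]='d': occ=0, LF[5]=C('d')+0=3+0=3
L[6]='$': occ=0, LF[6]=C('$')+0=0+0=0
L[7]='o': occ=1, LF[7]=C('o')+1=7+1=8
L[8]='n': occ=0, LF[8]=C('n')+0=6+0=6

Answer: 1 2 4 7 5 3 0 8 6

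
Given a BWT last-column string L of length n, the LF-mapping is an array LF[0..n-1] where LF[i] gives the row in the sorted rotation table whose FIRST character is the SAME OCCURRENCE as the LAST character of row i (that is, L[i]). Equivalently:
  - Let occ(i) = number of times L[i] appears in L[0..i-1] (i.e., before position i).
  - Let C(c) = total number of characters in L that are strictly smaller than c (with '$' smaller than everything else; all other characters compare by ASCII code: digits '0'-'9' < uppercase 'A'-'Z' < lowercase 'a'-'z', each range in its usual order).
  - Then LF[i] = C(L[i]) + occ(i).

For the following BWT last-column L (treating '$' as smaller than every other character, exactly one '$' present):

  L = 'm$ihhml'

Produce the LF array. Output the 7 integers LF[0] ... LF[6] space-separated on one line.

Answer: 5 0 3 1 2 6 4

Derivation:
Char counts: '$':1, 'h':2, 'i':1, 'l':1, 'm':2
C (first-col start): C('$')=0, C('h')=1, C('i')=3, C('l')=4, C('m')=5
L[0]='m': occ=0, LF[0]=C('m')+0=5+0=5
L[1]='$': occ=0, LF[1]=C('$')+0=0+0=0
L[2]='i': occ=0, LF[2]=C('i')+0=3+0=3
L[3]='h': occ=0, LF[3]=C('h')+0=1+0=1
L[4]='h': occ=1, LF[4]=C('h')+1=1+1=2
L[5]='m': occ=1, LF[5]=C('m')+1=5+1=6
L[6]='l': occ=0, LF[6]=C('l')+0=4+0=4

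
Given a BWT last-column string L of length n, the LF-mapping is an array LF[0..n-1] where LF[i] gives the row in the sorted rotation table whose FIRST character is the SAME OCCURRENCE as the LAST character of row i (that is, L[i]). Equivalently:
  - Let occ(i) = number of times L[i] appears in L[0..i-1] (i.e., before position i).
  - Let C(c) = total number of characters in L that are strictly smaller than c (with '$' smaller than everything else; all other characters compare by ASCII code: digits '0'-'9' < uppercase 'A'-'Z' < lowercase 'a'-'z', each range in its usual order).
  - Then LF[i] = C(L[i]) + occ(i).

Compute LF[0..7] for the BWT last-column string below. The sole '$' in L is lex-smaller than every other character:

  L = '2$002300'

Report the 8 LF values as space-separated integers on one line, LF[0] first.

Answer: 5 0 1 2 6 7 3 4

Derivation:
Char counts: '$':1, '0':4, '2':2, '3':1
C (first-col start): C('$')=0, C('0')=1, C('2')=5, C('3')=7
L[0]='2': occ=0, LF[0]=C('2')+0=5+0=5
L[1]='$': occ=0, LF[1]=C('$')+0=0+0=0
L[2]='0': occ=0, LF[2]=C('0')+0=1+0=1
L[3]='0': occ=1, LF[3]=C('0')+1=1+1=2
L[4]='2': occ=1, LF[4]=C('2')+1=5+1=6
L[5]='3': occ=0, LF[5]=C('3')+0=7+0=7
L[6]='0': occ=2, LF[6]=C('0')+2=1+2=3
L[7]='0': occ=3, LF[7]=C('0')+3=1+3=4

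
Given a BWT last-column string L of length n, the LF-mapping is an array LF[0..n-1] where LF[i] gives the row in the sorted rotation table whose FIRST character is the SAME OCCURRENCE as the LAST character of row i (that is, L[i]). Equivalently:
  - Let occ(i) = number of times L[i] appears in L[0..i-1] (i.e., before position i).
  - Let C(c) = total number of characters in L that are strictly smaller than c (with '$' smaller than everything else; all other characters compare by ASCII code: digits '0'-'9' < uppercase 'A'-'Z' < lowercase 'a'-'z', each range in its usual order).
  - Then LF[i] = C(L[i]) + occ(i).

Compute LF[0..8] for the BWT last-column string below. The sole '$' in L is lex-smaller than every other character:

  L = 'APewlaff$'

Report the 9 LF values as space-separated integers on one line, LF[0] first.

Answer: 1 2 4 8 7 3 5 6 0

Derivation:
Char counts: '$':1, 'A':1, 'P':1, 'a':1, 'e':1, 'f':2, 'l':1, 'w':1
C (first-col start): C('$')=0, C('A')=1, C('P')=2, C('a')=3, C('e')=4, C('f')=5, C('l')=7, C('w')=8
L[0]='A': occ=0, LF[0]=C('A')+0=1+0=1
L[1]='P': occ=0, LF[1]=C('P')+0=2+0=2
L[2]='e': occ=0, LF[2]=C('e')+0=4+0=4
L[3]='w': occ=0, LF[3]=C('w')+0=8+0=8
L[4]='l': occ=0, LF[4]=C('l')+0=7+0=7
L[5]='a': occ=0, LF[5]=C('a')+0=3+0=3
L[6]='f': occ=0, LF[6]=C('f')+0=5+0=5
L[7]='f': occ=1, LF[7]=C('f')+1=5+1=6
L[8]='$': occ=0, LF[8]=C('$')+0=0+0=0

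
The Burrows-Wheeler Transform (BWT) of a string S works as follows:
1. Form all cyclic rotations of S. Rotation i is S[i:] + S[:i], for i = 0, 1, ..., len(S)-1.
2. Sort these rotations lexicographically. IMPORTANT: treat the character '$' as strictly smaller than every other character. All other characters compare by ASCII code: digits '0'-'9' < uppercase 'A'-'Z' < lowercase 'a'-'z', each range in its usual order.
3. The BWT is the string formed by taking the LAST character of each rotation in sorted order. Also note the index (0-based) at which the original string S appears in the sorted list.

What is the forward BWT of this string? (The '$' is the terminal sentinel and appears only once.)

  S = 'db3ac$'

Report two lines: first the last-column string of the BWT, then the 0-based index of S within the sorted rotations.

All 6 rotations (rotation i = S[i:]+S[:i]):
  rot[0] = db3ac$
  rot[1] = b3ac$d
  rot[2] = 3ac$db
  rot[3] = ac$db3
  rot[4] = c$db3a
  rot[5] = $db3ac
Sorted (with $ < everything):
  sorted[0] = $db3ac  (last char: 'c')
  sorted[1] = 3ac$db  (last char: 'b')
  sorted[2] = ac$db3  (last char: '3')
  sorted[3] = b3ac$d  (last char: 'd')
  sorted[4] = c$db3a  (last char: 'a')
  sorted[5] = db3ac$  (last char: '$')
Last column: cb3da$
Original string S is at sorted index 5

Answer: cb3da$
5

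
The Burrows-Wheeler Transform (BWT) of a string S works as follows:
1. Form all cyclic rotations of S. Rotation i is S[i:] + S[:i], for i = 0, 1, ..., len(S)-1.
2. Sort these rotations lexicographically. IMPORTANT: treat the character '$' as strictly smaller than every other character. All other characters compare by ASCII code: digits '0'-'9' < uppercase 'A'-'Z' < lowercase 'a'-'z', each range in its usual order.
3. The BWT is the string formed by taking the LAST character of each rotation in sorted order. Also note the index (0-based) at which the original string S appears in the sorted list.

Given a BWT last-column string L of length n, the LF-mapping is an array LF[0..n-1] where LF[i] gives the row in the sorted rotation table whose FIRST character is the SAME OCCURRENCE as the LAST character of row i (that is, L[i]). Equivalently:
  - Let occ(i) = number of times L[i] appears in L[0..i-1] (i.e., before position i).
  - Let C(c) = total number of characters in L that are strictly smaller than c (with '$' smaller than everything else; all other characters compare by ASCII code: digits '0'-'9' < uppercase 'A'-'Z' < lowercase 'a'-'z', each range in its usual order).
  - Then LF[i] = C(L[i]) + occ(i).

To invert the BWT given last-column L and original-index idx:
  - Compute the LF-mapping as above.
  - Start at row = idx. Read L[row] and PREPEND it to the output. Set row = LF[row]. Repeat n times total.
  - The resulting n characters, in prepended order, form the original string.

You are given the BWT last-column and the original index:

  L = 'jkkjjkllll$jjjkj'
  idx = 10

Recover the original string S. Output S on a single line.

Answer: kjljljlkjjjklkj$

Derivation:
LF mapping: 1 8 9 2 3 10 12 13 14 15 0 4 5 6 11 7
Walk LF starting at row 10, prepending L[row]:
  step 1: row=10, L[10]='$', prepend. Next row=LF[10]=0
  step 2: row=0, L[0]='j', prepend. Next row=LF[0]=1
  step 3: row=1, L[1]='k', prepend. Next row=LF[1]=8
  step 4: row=8, L[8]='l', prepend. Next row=LF[8]=14
  step 5: row=14, L[14]='k', prepend. Next row=LF[14]=11
  step 6: row=11, L[11]='j', prepend. Next row=LF[11]=4
  step 7: row=4, L[4]='j', prepend. Next row=LF[4]=3
  step 8: row=3, L[3]='j', prepend. Next row=LF[3]=2
  step 9: row=2, L[2]='k', prepend. Next row=LF[2]=9
  step 10: row=9, L[9]='l', prepend. Next row=LF[9]=15
  step 11: row=15, L[15]='j', prepend. Next row=LF[15]=7
  step 12: row=7, L[7]='l', prepend. Next row=LF[7]=13
  step 13: row=13, L[13]='j', prepend. Next row=LF[13]=6
  step 14: row=6, L[6]='l', prepend. Next row=LF[6]=12
  step 15: row=12, L[12]='j', prepend. Next row=LF[12]=5
  step 16: row=5, L[5]='k', prepend. Next row=LF[5]=10
Reversed output: kjljljlkjjjklkj$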